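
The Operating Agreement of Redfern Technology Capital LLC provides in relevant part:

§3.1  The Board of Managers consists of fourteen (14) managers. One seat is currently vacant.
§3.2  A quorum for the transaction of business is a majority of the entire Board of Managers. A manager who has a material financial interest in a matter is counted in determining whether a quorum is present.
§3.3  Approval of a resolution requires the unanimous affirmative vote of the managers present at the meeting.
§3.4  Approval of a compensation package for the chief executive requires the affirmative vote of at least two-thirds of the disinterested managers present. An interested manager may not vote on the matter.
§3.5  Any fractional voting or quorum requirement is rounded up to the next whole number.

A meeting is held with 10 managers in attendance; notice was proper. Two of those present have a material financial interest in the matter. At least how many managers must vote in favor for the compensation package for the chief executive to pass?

6

The compensation package for the chief executive requires two-thirds of the disinterested managers present (10 − 2 = 8).
2/3 of 8 = 5.33, rounded up to 6.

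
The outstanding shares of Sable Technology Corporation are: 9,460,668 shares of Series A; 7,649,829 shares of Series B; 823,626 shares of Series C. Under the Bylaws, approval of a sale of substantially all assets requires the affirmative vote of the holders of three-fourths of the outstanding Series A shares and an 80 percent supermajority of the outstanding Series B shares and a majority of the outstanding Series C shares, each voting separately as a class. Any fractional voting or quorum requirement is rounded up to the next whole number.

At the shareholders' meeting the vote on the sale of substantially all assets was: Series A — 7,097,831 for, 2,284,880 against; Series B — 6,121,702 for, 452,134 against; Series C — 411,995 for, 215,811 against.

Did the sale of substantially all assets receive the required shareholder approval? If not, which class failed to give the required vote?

Approved — every class gave the required vote.

Series A: 3/4 of 9460668 = 7095501; 7,095,501 required, 7,097,831 in favor — approved.
Series B: 4/5 of 7649829 = 6119863.20, rounded up to 6119864; 6,119,864 required, 6,121,702 in favor — approved.
Series C: a majority of 823626 is 411814; 411,814 required, 411,995 in favor — approved.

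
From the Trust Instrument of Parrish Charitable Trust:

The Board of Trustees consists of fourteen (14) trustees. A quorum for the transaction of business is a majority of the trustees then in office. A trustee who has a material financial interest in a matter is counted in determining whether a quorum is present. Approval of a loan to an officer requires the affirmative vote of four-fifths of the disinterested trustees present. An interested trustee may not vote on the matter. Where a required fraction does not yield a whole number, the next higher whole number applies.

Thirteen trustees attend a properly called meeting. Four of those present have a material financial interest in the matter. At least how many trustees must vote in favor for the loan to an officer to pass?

The loan to an officer requires four-fifths of the disinterested trustees present (13 − 4 = 9).
4/5 of 9 = 7.20, rounded up to 8.

8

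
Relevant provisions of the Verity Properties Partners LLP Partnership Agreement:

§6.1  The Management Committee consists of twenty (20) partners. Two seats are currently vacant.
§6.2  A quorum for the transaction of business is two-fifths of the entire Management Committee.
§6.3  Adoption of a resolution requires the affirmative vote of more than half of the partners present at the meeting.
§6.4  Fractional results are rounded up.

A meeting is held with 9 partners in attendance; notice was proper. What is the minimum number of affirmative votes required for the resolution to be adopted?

5

The resolution requires a majority of the partners present (9).
A majority of 9 is 5.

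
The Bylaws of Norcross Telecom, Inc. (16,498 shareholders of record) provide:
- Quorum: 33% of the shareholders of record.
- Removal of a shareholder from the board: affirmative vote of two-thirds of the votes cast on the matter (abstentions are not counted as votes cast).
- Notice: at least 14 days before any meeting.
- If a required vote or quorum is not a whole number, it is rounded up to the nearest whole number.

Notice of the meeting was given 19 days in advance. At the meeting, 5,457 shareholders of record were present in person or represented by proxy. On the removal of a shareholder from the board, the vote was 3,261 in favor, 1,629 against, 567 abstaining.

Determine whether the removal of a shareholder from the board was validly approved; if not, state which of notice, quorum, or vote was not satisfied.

Notice: 19 days given; 14 required. Satisfied.
Quorum: 33% of 16,498 = 5,444.34, rounded up to 5,445; 5,457 present. Satisfied.
Vote: requires two-thirds of the votes cast (5,457 − 567 abstaining = 4,890); 2/3 of 4890 = 3260, so 3,260 needed; 3,261 in favor. Satisfied.

Valid — all requirements satisfied.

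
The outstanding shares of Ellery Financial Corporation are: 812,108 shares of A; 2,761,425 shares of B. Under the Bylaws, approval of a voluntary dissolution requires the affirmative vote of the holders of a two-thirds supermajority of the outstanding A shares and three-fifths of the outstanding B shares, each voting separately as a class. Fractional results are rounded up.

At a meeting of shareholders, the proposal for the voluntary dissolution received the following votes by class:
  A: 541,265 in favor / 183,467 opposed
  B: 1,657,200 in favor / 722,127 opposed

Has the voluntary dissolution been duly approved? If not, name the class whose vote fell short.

Not approved — the A shares did not give the required vote.

A: 2/3 of 812108 = 541405.33, rounded up to 541406; 541,406 required, 541,265 in favor — not approved.
B: 3/5 of 2761425 = 1656855; 1,656,855 required, 1,657,200 in favor — approved.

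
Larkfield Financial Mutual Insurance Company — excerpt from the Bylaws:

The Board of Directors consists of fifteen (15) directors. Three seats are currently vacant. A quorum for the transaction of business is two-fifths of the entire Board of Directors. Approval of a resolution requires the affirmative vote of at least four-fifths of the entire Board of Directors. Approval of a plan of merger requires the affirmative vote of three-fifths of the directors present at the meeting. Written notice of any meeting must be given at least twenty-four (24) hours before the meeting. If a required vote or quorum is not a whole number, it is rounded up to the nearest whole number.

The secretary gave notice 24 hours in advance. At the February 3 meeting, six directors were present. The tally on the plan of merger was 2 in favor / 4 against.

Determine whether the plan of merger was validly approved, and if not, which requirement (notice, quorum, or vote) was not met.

Invalid — vote requirement not satisfied.

Notice: 24 hours given; 24 required (24 ≥ 24). Satisfied.
Quorum: 6 present; quorum is 6. Satisfied.
Vote: the plan of merger requires three-fifths of the directors present (6). 3/5 of 6 = 3.60, rounded up to 4, so 4 affirmative votes are needed; 2 voted in favor. Not satisfied.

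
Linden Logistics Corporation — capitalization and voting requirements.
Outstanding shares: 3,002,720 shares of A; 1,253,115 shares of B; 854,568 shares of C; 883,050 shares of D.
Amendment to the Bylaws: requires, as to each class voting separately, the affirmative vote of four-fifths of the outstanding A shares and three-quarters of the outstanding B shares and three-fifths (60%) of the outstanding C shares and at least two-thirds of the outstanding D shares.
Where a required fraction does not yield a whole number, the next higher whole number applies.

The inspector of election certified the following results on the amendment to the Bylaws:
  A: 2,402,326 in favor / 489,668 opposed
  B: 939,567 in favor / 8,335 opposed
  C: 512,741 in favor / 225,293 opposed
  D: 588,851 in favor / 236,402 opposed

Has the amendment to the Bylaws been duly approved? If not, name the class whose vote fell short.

A: 4/5 of 3002720 = 2402176; 2,402,176 required, 2,402,326 in favor — approved.
B: 3/4 of 1253115 = 939836.25, rounded up to 939837; 939,837 required, 939,567 in favor — not approved.
C: 3/5 of 854568 = 512740.80, rounded up to 512741; 512,741 required, 512,741 in favor — approved.
D: 2/3 of 883050 = 588700; 588,700 required, 588,851 in favor — approved.

Not approved — the B shares did not give the required vote.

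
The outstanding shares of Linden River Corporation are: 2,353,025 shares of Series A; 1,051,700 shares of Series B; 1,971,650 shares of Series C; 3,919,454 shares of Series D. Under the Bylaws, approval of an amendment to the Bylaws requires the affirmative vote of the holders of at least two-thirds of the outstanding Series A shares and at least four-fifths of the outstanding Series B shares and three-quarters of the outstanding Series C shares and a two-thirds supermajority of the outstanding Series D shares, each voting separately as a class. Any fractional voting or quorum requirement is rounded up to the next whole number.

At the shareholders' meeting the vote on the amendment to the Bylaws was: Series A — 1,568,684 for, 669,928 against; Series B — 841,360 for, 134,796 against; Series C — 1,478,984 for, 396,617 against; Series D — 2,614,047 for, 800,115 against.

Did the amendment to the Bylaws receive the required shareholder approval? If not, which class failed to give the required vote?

Series A: 2/3 of 2353025 = 1568683.33, rounded up to 1568684; 1,568,684 required, 1,568,684 in favor — approved.
Series B: 4/5 of 1051700 = 841360; 841,360 required, 841,360 in favor — approved.
Series C: 3/4 of 1971650 = 1478737.50, rounded up to 1478738; 1,478,738 required, 1,478,984 in favor — approved.
Series D: 2/3 of 3919454 = 2612969.33, rounded up to 2612970; 2,612,970 required, 2,614,047 in favor — approved.

Approved — every class gave the required vote.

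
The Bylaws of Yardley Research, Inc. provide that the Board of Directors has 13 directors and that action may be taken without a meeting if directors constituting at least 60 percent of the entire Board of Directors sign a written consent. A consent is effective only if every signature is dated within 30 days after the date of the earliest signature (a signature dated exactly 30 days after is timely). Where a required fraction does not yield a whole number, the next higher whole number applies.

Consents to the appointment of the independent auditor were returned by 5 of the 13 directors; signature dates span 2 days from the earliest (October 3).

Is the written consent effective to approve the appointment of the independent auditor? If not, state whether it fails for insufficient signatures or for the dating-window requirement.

Not effective — insufficient signatures.

Signatures required: at least 60 percent of 13 — 3/5 of 13 = 7.80, rounded up to 8, so 8 needed; 5 signed. Insufficient.
Dating window: the latest signature is 2 days after the earliest; the limit is 30 days. Within the window.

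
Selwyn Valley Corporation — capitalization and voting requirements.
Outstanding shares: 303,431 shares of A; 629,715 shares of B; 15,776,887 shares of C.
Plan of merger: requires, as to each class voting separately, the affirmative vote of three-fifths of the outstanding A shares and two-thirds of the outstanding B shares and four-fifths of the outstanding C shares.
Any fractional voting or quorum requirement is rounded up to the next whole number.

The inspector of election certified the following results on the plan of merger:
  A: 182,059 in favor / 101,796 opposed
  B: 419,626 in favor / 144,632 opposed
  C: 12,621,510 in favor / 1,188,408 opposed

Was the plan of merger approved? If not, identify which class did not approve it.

A: 3/5 of 303431 = 182058.60, rounded up to 182059; 182,059 required, 182,059 in favor — approved.
B: 2/3 of 629715 = 419810; 419,810 required, 419,626 in favor — not approved.
C: 4/5 of 15776887 = 12621509.60, rounded up to 12621510; 12,621,510 required, 12,621,510 in favor — approved.

Not approved — the B shares did not give the required vote.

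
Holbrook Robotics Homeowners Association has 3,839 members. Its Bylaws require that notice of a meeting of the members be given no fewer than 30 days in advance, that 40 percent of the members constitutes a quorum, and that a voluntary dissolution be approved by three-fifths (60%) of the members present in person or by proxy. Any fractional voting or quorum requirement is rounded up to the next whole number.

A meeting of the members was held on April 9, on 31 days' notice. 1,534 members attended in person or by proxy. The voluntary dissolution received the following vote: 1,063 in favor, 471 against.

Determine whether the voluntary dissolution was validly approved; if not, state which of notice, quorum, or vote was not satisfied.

Notice: 31 days given; 30 required. Satisfied.
Quorum: 40% of 3,839 = 1,535.60, rounded up to 1,536; 1,534 present. Not satisfied.
Vote: requires three-fifths of those present (1,534); 3/5 of 1534 = 920.40, rounded up to 921, so 921 needed; 1,063 in favor. Satisfied.

Invalid — quorum requirement not satisfied.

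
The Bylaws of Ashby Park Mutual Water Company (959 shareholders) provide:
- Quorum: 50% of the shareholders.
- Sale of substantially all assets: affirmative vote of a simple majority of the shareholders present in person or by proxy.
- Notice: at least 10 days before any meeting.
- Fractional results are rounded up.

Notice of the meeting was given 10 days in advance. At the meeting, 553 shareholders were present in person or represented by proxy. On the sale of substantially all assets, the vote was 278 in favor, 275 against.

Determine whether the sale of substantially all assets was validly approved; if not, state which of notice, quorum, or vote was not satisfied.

Valid — all requirements satisfied.

Notice: 10 days given; 10 required. Satisfied.
Quorum: 50% of 959 = 479.50, rounded up to 480; 553 present. Satisfied.
Vote: requires a majority of those present (553); a majority of 553 is 277, so 277 needed; 278 in favor. Satisfied.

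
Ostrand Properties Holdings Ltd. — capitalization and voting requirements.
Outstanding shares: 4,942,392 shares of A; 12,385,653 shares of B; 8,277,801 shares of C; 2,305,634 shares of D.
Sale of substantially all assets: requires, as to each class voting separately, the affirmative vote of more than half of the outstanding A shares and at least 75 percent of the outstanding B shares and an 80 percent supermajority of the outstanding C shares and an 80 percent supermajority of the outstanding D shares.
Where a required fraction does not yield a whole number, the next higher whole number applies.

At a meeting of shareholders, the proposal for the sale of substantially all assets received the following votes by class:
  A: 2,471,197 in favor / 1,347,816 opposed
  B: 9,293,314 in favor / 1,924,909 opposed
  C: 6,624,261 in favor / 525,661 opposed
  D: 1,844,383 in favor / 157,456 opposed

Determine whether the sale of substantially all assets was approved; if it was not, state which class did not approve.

Not approved — the D shares did not give the required vote.

A: a majority of 4942392 is 2471197; 2,471,197 required, 2,471,197 in favor — approved.
B: 3/4 of 12385653 = 9289239.75, rounded up to 9289240; 9,289,240 required, 9,293,314 in favor — approved.
C: 4/5 of 8277801 = 6622240.80, rounded up to 6622241; 6,622,241 required, 6,624,261 in favor — approved.
D: 4/5 of 2305634 = 1844507.20, rounded up to 1844508; 1,844,508 required, 1,844,383 in favor — not approved.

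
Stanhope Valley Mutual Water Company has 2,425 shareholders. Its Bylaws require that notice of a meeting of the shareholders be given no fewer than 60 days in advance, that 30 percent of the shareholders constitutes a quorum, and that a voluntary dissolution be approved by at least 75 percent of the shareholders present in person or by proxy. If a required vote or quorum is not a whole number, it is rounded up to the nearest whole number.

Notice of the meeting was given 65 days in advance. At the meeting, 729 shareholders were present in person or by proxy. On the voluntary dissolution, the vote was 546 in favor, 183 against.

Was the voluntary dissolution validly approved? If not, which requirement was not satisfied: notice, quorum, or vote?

Notice: 65 days given; 60 required. Satisfied.
Quorum: 30% of 2,425 = 727.50, rounded up to 728; 729 present. Satisfied.
Vote: requires three-fourths of those present (729); 3/4 of 729 = 546.75, rounded up to 547, so 547 needed; 546 in favor. Not satisfied.

Invalid — vote requirement not satisfied.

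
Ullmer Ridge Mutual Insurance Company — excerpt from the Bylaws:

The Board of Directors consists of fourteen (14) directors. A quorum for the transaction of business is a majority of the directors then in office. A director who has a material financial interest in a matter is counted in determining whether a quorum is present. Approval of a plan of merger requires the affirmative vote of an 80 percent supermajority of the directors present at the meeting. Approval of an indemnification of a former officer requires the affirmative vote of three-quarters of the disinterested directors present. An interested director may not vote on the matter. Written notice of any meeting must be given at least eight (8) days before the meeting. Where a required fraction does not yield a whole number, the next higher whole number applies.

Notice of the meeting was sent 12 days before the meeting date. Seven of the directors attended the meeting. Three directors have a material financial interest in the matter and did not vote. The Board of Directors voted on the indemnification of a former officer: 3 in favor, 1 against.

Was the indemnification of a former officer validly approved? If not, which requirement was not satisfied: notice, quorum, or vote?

Notice: 12 days given; 8 required (12 ≥ 8). Satisfied.
Quorum: 7 present (interested directors count toward quorum); quorum is 8. Not satisfied.
Vote: the indemnification of a former officer requires three-fourths of the disinterested directors present (7 − 3 = 4). 3/4 of 4 = 3, so 3 affirmative votes are needed; 3 voted in favor. Satisfied. (Moot — without a quorum no business can be validly transacted.)

Invalid — quorum requirement not satisfied.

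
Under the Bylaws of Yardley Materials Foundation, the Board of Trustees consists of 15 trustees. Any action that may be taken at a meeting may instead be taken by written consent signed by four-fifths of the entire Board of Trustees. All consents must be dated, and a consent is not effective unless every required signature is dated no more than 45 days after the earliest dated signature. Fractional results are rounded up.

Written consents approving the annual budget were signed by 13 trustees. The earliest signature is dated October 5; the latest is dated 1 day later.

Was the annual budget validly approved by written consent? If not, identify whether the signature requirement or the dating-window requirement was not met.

Effective — both the signature and dating-window requirements are satisfied.

Signatures required: four-fifths of 15 — 4/5 of 15 = 12, so 12 needed; 13 signed. Sufficient.
Dating window: the latest signature is 1 day after the earliest; the limit is 45 days. Within the window.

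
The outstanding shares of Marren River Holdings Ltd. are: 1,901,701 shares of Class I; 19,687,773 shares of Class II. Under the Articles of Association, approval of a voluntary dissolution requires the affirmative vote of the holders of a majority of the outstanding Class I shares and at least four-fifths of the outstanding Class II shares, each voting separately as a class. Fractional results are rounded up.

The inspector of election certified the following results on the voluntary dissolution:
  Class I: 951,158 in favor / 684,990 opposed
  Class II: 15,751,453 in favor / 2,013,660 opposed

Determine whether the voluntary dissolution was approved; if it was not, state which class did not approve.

Approved — every class gave the required vote.

Class I: a majority of 1901701 is 950851; 950,851 required, 951,158 in favor — approved.
Class II: 4/5 of 19687773 = 15750218.40, rounded up to 15750219; 15,750,219 required, 15,751,453 in favor — approved.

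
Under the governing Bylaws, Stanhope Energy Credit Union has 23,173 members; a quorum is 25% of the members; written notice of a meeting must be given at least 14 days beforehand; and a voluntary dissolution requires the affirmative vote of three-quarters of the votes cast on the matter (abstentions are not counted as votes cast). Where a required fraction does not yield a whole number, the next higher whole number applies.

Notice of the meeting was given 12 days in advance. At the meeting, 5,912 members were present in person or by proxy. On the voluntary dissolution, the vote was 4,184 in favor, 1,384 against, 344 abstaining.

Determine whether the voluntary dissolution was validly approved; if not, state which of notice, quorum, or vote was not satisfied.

Notice: 12 days given; 14 required. Not satisfied.
Quorum: 25% of 23,173 = 5,793.25, rounded up to 5,794; 5,912 present. Satisfied.
Vote: requires three-fourths of the votes cast (5,912 − 344 abstaining = 5,568); 3/4 of 5568 = 4176, so 4,176 needed; 4,184 in favor. Satisfied.

Invalid — notice requirement not satisfied.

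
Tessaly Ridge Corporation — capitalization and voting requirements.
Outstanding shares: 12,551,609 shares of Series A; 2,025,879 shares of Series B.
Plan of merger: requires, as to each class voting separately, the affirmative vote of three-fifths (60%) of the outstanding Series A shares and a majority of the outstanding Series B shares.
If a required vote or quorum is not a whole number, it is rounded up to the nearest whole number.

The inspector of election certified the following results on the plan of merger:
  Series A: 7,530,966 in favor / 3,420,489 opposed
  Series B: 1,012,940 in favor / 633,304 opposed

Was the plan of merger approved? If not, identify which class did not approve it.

Series A: 3/5 of 12551609 = 7530965.40, rounded up to 7530966; 7,530,966 required, 7,530,966 in favor — approved.
Series B: a majority of 2025879 is 1012940; 1,012,940 required, 1,012,940 in favor — approved.

Approved — every class gave the required vote.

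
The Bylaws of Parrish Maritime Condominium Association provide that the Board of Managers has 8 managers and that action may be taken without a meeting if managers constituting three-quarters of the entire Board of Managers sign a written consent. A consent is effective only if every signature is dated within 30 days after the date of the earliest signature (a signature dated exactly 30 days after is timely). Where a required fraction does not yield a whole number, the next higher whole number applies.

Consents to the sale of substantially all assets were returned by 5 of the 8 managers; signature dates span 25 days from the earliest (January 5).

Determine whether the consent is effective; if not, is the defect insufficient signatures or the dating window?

Not effective — insufficient signatures.

Signatures required: three-quarters of 8 — 3/4 of 8 = 6, so 6 needed; 5 signed. Insufficient.
Dating window: the latest signature is 25 days after the earliest; the limit is 30 days. Within the window.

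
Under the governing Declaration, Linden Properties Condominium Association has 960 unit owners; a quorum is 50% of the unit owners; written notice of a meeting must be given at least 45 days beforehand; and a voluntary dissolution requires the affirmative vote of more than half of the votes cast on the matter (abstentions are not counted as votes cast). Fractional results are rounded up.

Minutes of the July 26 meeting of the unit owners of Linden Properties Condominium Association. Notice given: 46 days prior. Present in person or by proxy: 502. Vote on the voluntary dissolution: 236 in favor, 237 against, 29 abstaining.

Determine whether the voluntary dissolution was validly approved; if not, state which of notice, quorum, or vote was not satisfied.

Notice: 46 days given; 45 required. Satisfied.
Quorum: 50% of 960 = 480; 502 present. Satisfied.
Vote: requires a majority of the votes cast (502 − 29 abstaining = 473); a majority of 473 is 237, so 237 needed; 236 in favor. Not satisfied.

Invalid — vote requirement not satisfied.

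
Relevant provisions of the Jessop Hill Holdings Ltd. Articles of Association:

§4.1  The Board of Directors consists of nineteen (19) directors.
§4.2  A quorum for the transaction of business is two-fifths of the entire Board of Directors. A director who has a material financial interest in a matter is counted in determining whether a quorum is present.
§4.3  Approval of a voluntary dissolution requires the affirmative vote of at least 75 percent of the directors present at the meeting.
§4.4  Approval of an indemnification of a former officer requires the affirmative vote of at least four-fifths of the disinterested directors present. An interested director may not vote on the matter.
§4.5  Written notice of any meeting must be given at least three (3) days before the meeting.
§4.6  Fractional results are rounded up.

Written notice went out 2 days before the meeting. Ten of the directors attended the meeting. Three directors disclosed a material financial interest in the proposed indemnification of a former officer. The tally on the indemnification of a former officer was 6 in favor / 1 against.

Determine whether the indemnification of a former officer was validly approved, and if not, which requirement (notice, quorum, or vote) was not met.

Notice: 2 days given; 3 required (2 < 3). Not satisfied.
Quorum: 10 present (interested directors count toward quorum); quorum is 8. Satisfied.
Vote: the indemnification of a former officer requires four-fifths of the disinterested directors present (10 − 3 = 7). 4/5 of 7 = 5.60, rounded up to 6, so 6 affirmative votes are needed; 6 voted in favor. Satisfied.

Invalid — notice requirement not satisfied.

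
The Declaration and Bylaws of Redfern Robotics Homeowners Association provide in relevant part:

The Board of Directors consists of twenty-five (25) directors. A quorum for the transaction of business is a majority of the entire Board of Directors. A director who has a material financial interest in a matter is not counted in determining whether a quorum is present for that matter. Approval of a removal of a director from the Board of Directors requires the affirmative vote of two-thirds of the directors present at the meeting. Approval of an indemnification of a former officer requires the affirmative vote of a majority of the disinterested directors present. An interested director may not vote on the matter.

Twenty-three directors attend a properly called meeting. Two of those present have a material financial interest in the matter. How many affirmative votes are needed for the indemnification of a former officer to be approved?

11

The indemnification of a former officer requires a majority of the disinterested directors present (23 − 2 = 21).
A majority of 21 is 11.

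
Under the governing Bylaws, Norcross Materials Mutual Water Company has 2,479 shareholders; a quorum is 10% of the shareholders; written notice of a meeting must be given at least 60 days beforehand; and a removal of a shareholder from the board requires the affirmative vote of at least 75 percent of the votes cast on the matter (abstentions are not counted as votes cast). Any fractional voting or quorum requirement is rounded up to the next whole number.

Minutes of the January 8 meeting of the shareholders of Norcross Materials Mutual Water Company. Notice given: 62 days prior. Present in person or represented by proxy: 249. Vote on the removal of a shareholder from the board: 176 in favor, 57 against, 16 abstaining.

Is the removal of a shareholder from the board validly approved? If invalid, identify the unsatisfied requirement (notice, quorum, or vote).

Valid — all requirements satisfied.

Notice: 62 days given; 60 required. Satisfied.
Quorum: 10% of 2,479 = 247.90, rounded up to 248; 249 present. Satisfied.
Vote: requires three-fourths of the votes cast (249 − 16 abstaining = 233); 3/4 of 233 = 174.75, rounded up to 175, so 175 needed; 176 in favor. Satisfied.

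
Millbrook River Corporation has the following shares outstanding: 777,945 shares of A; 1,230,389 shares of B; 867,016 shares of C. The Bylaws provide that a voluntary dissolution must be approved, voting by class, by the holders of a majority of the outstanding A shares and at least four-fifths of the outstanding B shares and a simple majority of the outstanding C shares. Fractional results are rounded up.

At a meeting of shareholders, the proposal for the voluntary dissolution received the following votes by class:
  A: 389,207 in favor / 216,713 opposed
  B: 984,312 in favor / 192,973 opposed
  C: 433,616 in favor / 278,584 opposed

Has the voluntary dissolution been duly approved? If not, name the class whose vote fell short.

Approved — every class gave the required vote.

A: a majority of 777945 is 388973; 388,973 required, 389,207 in favor — approved.
B: 4/5 of 1230389 = 984311.20, rounded up to 984312; 984,312 required, 984,312 in favor — approved.
C: a majority of 867016 is 433509; 433,509 required, 433,616 in favor — approved.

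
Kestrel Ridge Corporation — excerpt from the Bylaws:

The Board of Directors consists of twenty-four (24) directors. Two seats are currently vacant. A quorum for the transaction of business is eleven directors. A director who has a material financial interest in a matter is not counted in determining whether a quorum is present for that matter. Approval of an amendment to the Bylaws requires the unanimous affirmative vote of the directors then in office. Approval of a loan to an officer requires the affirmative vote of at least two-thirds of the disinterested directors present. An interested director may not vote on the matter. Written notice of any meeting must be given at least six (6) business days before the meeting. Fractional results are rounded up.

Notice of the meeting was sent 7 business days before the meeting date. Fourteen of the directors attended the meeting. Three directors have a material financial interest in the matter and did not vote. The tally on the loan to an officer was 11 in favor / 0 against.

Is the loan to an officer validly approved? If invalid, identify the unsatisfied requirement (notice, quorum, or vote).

Valid — all requirements satisfied.

Notice: 7 business days given; 6 required (7 ≥ 6). Satisfied.
Quorum: 14 present, but the 3 interested directors do not count, leaving 11. Quorum is 11. Satisfied.
Vote: the loan to an officer requires two-thirds of the disinterested directors present (14 − 3 = 11). 2/3 of 11 = 7.33, rounded up to 8, so 8 affirmative votes are needed; 11 voted in favor. Satisfied.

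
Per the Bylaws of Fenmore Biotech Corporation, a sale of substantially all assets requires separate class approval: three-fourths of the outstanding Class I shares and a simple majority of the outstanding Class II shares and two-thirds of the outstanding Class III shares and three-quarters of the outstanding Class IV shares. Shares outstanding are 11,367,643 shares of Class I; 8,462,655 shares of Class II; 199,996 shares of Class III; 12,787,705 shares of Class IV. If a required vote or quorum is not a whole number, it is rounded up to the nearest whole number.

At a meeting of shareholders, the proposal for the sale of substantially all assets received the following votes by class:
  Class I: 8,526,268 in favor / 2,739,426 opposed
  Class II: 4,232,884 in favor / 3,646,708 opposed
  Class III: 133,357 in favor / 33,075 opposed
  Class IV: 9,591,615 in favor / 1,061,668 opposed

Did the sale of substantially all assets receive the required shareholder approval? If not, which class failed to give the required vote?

Approved — every class gave the required vote.

Class I: 3/4 of 11367643 = 8525732.25, rounded up to 8525733; 8,525,733 required, 8,526,268 in favor — approved.
Class II: a majority of 8462655 is 4231328; 4,231,328 required, 4,232,884 in favor — approved.
Class III: 2/3 of 199996 = 133330.67, rounded up to 133331; 133,331 required, 133,357 in favor — approved.
Class IV: 3/4 of 12787705 = 9590778.75, rounded up to 9590779; 9,590,779 required, 9,591,615 in favor — approved.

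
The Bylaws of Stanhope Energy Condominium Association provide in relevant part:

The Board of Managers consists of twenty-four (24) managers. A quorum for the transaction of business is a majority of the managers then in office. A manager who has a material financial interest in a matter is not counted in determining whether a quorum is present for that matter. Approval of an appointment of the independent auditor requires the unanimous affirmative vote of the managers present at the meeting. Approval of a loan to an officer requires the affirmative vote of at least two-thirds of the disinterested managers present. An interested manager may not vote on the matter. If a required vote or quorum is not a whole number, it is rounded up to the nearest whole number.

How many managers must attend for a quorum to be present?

13

A majority of 24 is 13.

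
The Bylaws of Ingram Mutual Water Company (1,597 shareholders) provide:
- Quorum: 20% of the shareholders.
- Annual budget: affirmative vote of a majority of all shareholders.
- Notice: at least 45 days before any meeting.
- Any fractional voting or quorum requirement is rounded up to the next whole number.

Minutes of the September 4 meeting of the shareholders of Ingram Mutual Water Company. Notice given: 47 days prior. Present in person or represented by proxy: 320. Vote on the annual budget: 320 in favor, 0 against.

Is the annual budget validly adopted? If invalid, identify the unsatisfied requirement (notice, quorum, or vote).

Invalid — vote requirement not satisfied.

Notice: 47 days given; 45 required. Satisfied.
Quorum: 20% of 1,597 = 319.40, rounded up to 320; 320 present. Satisfied.
Vote: requires a majority of all shareholders (1,597); a majority of 1597 is 799, so 799 needed; 320 in favor. Not satisfied.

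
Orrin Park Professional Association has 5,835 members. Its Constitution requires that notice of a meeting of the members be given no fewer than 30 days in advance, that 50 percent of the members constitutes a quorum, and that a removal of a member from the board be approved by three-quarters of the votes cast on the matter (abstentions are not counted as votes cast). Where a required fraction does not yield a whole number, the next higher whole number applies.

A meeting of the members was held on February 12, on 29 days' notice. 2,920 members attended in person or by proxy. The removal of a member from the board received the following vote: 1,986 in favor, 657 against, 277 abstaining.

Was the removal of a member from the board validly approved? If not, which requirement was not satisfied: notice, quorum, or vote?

Invalid — notice requirement not satisfied.

Notice: 29 days given; 30 required. Not satisfied.
Quorum: 50% of 5,835 = 2,917.50, rounded up to 2,918; 2,920 present. Satisfied.
Vote: requires three-fourths of the votes cast (2,920 − 277 abstaining = 2,643); 3/4 of 2643 = 1982.25, rounded up to 1983, so 1,983 needed; 1,986 in favor. Satisfied.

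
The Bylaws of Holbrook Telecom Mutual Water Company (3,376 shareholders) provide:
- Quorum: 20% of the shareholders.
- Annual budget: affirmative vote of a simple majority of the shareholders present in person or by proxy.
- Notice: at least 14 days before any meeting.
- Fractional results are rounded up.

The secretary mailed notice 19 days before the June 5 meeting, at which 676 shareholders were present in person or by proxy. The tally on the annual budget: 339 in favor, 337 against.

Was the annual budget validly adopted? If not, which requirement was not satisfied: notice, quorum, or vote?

Valid — all requirements satisfied.

Notice: 19 days given; 14 required. Satisfied.
Quorum: 20% of 3,376 = 675.20, rounded up to 676; 676 present. Satisfied.
Vote: requires a majority of those present (676); a majority of 676 is 339, so 339 needed; 339 in favor. Satisfied.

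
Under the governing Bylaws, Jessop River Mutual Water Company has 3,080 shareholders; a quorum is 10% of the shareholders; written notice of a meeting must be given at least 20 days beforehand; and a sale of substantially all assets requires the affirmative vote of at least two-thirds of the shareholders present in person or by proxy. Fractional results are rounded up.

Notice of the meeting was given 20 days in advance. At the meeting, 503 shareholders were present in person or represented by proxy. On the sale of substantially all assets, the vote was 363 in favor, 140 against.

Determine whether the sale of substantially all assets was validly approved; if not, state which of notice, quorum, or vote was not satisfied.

Notice: 20 days given; 20 required. Satisfied.
Quorum: 10% of 3,080 = 308; 503 present. Satisfied.
Vote: requires two-thirds of those present (503); 2/3 of 503 = 335.33, rounded up to 336, so 336 needed; 363 in favor. Satisfied.

Valid — all requirements satisfied.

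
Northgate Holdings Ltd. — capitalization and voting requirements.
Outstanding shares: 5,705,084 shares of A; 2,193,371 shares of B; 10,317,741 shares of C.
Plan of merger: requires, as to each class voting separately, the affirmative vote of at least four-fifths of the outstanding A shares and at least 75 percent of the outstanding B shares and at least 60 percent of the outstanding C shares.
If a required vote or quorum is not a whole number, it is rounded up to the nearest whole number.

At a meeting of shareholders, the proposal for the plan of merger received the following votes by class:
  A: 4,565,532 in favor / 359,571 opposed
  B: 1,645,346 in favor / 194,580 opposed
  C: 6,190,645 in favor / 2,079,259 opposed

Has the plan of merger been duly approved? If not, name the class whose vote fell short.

Approved — every class gave the required vote.

A: 4/5 of 5705084 = 4564067.20, rounded up to 4564068; 4,564,068 required, 4,565,532 in favor — approved.
B: 3/4 of 2193371 = 1645028.25, rounded up to 1645029; 1,645,029 required, 1,645,346 in favor — approved.
C: 3/5 of 10317741 = 6190644.60, rounded up to 6190645; 6,190,645 required, 6,190,645 in favor — approved.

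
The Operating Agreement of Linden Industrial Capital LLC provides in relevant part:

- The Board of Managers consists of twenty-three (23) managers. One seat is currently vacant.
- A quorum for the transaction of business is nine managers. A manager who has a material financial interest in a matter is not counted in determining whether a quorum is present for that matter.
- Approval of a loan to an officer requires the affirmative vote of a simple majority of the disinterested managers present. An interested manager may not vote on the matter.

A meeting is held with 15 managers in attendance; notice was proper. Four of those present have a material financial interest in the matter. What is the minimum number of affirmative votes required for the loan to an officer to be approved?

6

The loan to an officer requires a majority of the disinterested managers present (15 − 4 = 11).
A majority of 11 is 6.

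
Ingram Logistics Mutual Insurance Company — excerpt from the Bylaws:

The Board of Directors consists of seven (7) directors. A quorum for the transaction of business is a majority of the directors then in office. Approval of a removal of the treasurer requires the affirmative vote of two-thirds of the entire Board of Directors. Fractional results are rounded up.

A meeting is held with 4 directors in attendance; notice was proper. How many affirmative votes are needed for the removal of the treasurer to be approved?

5

The removal of the treasurer requires two-thirds of the entire Board of Directors (7).
2/3 of 7 = 4.67, rounded up to 5.
(Only 4 can vote, so the removal of the treasurer cannot pass at this meeting, but the required vote is still 5.)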